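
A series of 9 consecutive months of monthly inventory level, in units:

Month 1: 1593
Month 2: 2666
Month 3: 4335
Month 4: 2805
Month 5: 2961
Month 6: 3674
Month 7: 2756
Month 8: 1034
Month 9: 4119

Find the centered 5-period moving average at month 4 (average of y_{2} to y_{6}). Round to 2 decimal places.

Sum of periods 2–6: 2666 + 4335 + 2805 + 2961 + 3674 = 16441
Divide by 5: 16441 / 5 = 3288.20

3288.20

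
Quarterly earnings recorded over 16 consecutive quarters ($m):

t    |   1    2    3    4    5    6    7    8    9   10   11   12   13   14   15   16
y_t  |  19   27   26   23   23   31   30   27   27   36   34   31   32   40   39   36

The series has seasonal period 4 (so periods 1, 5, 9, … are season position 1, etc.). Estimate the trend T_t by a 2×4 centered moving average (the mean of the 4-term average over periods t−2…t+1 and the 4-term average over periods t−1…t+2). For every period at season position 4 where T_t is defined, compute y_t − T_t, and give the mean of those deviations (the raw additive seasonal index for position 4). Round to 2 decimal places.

Season position 4 occurs at t = 4, 8, 12 (where T_t is defined).
t=4: T_4 = 25.2500; y_4 − T_4 = 23 − 25.2500 = -2.2500
t=8: T_8 = 29.3750; y_8 − T_8 = 27 − 29.3750 = -2.3750
t=12: T_12 = 33.7500; y_12 − T_12 = 31 − 33.7500 = -2.7500
Mean deviation: (-2.2500 + -2.3750 + -2.7500) / 3 = -2.46

-2.46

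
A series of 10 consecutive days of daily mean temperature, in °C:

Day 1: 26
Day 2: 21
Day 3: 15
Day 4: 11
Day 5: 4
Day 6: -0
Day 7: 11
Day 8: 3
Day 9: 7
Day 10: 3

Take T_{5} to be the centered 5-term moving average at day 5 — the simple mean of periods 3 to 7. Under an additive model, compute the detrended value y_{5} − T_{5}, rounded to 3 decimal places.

Trend T_5 = (15 + 11 + 4 + (-0) + 11) / 5 = 41/5 = 8.20000
Detrended value: 4 − 8.20000 = -4.200

-4.200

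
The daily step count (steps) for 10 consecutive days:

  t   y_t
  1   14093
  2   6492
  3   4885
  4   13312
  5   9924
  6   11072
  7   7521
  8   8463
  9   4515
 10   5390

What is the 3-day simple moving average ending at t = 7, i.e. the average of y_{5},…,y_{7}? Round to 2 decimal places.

9505.67

Sum of periods 5–7: 9924 + 11072 + 7521 = 28517
Divide by 3: 28517 / 3 = 9505.67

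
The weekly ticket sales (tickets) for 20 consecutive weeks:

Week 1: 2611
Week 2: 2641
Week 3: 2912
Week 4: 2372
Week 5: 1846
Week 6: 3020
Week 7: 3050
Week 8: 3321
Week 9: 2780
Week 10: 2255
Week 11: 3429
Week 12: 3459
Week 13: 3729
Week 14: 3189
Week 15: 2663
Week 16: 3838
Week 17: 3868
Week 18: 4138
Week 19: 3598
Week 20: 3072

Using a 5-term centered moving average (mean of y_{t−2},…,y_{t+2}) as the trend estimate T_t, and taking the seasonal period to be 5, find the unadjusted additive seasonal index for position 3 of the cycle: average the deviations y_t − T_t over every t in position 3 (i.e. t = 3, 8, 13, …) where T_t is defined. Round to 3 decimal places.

435.450

Season position 3 occurs at t = 3, 8, 13, 18 (where T_t is defined).
t=3: T_3 = 2476.40000; y_3 − T_3 = 2912 − 2476.40000 = 435.60000
t=8: T_8 = 2885.20000; y_8 − T_8 = 3321 − 2885.20000 = 435.80000
t=13: T_13 = 3293.80000; y_13 − T_13 = 3729 − 3293.80000 = 435.20000
t=18: T_18 = 3702.80000; y_18 − T_18 = 4138 − 3702.80000 = 435.20000
Mean deviation: (435.60000 + 435.80000 + 435.20000 + 435.20000) / 4 = 435.450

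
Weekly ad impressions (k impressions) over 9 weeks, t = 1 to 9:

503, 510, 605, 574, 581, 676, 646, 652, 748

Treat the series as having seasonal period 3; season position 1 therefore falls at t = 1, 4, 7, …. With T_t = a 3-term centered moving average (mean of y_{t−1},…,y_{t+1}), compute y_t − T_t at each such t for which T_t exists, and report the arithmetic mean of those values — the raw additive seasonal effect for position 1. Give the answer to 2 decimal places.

-12.33

Season position 1 occurs at t = 4, 7 (where T_t is defined).
t=4: T_4 = 586.6667; y_4 − T_4 = 574 − 586.6667 = -12.6667
t=7: T_7 = 658.0000; y_7 − T_7 = 646 − 658.0000 = -12.0000
Mean deviation: (-12.6667 + -12.0000) / 2 = -12.33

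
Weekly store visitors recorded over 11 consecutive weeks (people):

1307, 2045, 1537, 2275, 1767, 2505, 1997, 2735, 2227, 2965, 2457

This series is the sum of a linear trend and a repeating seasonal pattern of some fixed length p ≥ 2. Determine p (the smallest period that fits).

First differences y_{t+1} − y_t: 738, -508, 738, -508, 738, -508, …
The difference pattern repeats every 2 terms and not for any smaller step, so p = 2.

2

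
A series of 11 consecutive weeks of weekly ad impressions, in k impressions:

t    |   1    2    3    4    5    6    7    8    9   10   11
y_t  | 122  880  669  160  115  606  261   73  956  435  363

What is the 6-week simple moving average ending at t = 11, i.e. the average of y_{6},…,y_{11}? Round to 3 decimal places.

449.000

Sum of periods 6–11: 606 + 261 + 73 + 956 + 435 + 363 = 2694
Divide by 6: 2694 / 6 = 449.000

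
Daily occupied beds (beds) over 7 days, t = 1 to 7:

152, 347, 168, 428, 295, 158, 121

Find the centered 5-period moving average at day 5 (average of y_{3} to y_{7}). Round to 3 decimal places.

234.000

Sum of periods 3–7: 168 + 428 + 295 + 158 + 121 = 1170
Divide by 5: 1170 / 5 = 234.000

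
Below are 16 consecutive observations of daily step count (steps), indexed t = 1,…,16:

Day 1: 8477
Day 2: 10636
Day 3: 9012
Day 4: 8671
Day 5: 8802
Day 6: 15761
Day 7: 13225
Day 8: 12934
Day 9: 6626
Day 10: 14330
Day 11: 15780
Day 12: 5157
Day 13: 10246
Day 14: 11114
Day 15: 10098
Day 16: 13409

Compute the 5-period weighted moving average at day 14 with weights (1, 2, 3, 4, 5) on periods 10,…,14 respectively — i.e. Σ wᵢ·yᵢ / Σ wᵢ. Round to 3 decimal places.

Weighted sum: 1·14330 + 2·15780 + 3·5157 + 4·10246 + 5·11114 = 14330 + 31560 + 15471 + 40984 + 55570 = 157915
Weight total: 1 + 2 + 3 + 4 + 5 = 15
WMA = 157915 / 15 = 10527.667

10527.667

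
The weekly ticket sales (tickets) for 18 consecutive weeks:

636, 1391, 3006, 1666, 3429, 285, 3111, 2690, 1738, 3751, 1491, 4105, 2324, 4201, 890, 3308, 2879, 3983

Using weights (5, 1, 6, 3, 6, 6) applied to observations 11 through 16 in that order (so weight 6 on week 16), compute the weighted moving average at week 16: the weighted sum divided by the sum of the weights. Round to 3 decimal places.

2344.259

Weighted sum: 5·1491 + 1·4105 + 6·2324 + 3·4201 + 6·890 + 6·3308 = 7455 + 4105 + 13944 + 12603 + 5340 + 19848 = 63295
Weight total: 5 + 1 + 6 + 3 + 6 + 6 = 27
WMA = 63295 / 27 = 2344.259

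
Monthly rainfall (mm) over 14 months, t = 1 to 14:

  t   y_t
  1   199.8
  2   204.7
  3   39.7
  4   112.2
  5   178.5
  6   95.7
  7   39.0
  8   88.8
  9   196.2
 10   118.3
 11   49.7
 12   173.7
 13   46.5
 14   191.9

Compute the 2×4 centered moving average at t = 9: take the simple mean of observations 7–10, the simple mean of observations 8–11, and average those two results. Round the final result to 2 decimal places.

Sum over 7–10: 39.0 + 88.8 + 196.2 + 118.3 = 442.3
Sum over 8–11: 88.8 + 196.2 + 118.3 + 49.7 = 453.0
CMA at t=9 = (442.3 + 453.0) / (2·4) = 895.3 / 8 = 111.91

111.91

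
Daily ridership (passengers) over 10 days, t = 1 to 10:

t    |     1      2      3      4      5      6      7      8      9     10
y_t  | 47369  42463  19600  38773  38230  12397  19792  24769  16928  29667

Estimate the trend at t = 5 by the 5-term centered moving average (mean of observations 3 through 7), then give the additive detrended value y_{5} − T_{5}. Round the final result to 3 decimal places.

12471.600

Trend T_5 = (19600 + 38773 + 38230 + 12397 + 19792) / 5 = 128792/5 = 25758.40000
Detrended value: 38230 − 25758.40000 = 12471.600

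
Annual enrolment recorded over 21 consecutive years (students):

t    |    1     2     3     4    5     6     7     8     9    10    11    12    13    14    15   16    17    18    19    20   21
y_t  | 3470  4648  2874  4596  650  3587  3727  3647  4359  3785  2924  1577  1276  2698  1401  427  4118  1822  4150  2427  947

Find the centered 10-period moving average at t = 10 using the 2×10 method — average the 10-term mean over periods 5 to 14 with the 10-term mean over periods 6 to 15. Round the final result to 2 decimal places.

Sum over 5–14: 650 + 3587 + 3727 + 3647 + 4359 + 3785 + 2924 + 1577 + 1276 + 2698 = 28230
Sum over 6–15: 3587 + 3727 + 3647 + 4359 + 3785 + 2924 + 1577 + 1276 + 2698 + 1401 = 28981
CMA at t=10 = (28230 + 28981) / (2·10) = 57211 / 20 = 2860.55

2860.55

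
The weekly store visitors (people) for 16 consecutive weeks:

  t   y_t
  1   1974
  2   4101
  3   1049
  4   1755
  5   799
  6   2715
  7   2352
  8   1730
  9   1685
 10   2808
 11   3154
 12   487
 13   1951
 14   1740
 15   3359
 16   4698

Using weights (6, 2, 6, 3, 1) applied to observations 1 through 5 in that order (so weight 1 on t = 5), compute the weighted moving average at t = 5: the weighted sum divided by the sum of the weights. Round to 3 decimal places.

1800.222

Weighted sum: 6·1974 + 2·4101 + 6·1049 + 3·1755 + 1·799 = 11844 + 8202 + 6294 + 5265 + 799 = 32404
Weight total: 6 + 2 + 6 + 3 + 1 = 18
WMA = 32404 / 18 = 1800.222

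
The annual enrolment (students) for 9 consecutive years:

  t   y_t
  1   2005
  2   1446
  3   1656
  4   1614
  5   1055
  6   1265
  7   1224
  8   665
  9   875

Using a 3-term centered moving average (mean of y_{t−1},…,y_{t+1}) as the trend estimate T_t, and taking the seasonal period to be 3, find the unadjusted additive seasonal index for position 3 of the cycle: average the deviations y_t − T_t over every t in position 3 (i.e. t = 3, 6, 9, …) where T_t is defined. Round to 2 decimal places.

83.83

Season position 3 occurs at t = 3, 6 (where T_t is defined).
t=3: T_3 = 1572.0000; y_3 − T_3 = 1656 − 1572.0000 = 84.0000
t=6: T_6 = 1181.3333; y_6 − T_6 = 1265 − 1181.3333 = 83.6667
Mean deviation: (84.0000 + 83.6667) / 2 = 83.83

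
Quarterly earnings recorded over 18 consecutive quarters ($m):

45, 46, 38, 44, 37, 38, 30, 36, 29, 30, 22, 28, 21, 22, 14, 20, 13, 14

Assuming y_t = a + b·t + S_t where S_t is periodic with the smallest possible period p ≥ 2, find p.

4

First differences y_{t+1} − y_t: 1, -8, 6, -7, 1, -8, 6, -7, 1, -8, …
The difference pattern repeats every 4 terms and not for any smaller step, so p = 4.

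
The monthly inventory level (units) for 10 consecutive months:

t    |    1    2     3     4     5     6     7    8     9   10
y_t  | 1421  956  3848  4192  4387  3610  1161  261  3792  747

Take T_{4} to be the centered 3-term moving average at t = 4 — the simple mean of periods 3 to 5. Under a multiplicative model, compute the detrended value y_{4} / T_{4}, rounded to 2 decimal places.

1.01

Trend T_4 = (3848 + 4192 + 4387) / 3 = 12427/3 = 4142.3333
Ratio to trend: 4192 / 4142.3333 = 1.01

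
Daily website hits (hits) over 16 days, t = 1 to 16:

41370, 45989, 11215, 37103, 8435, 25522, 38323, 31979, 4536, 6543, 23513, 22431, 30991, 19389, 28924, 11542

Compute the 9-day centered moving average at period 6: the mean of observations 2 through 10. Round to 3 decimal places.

23293.889

Sum of periods 2–10: 45989 + 11215 + 37103 + 8435 + 25522 + 38323 + 31979 + 4536 + 6543 = 209645
Divide by 9: 209645 / 9 = 23293.889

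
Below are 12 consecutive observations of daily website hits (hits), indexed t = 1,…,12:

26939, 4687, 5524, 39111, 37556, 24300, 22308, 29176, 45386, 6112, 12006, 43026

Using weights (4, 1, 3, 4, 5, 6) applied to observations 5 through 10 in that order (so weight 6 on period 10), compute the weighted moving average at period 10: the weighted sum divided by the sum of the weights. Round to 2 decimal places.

Weighted sum: 4·37556 + 1·24300 + 3·22308 + 4·29176 + 5·45386 + 6·6112 = 150224 + 24300 + 66924 + 116704 + 226930 + 36672 = 621754
Weight total: 4 + 1 + 3 + 4 + 5 + 6 = 23
WMA = 621754 / 23 = 27032.78

27032.78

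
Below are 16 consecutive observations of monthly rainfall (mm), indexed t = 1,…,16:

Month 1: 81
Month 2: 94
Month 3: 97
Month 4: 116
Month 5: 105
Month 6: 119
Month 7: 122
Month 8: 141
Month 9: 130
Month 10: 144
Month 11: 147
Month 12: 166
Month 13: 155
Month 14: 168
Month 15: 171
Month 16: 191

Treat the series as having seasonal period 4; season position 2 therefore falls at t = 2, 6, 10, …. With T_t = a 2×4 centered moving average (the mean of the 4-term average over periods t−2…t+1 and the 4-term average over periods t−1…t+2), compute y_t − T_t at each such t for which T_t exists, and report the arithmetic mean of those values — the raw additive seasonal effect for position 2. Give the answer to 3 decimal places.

0.208

Season position 2 occurs at t = 6, 10, 14 (where T_t is defined).
t=6: T_6 = 118.62500; y_6 − T_6 = 119 − 118.62500 = 0.37500
t=10: T_10 = 143.62500; y_10 − T_10 = 144 − 143.62500 = 0.37500
t=14: T_14 = 168.12500; y_14 − T_14 = 168 − 168.12500 = -0.12500
Mean deviation: (0.37500 + 0.37500 + -0.12500) / 3 = 0.208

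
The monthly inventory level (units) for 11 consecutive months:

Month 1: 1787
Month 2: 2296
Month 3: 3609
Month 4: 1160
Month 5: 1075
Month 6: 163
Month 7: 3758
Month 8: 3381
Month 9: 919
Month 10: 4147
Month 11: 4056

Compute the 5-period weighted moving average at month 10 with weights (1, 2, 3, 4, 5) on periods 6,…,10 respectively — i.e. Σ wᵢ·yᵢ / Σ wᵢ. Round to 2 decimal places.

2815.53

Weighted sum: 1·163 + 2·3758 + 3·3381 + 4·919 + 5·4147 = 163 + 7516 + 10143 + 3676 + 20735 = 42233
Weight total: 1 + 2 + 3 + 4 + 5 = 15
WMA = 42233 / 15 = 2815.53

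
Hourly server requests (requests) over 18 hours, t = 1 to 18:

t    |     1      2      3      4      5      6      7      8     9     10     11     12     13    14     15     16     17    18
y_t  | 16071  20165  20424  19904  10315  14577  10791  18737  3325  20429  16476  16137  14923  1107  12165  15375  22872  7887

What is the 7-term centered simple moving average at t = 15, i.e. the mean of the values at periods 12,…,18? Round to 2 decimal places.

Sum of periods 12–18: 16137 + 14923 + 1107 + 12165 + 15375 + 22872 + 7887 = 90466
Divide by 7: 90466 / 7 = 12923.71

12923.71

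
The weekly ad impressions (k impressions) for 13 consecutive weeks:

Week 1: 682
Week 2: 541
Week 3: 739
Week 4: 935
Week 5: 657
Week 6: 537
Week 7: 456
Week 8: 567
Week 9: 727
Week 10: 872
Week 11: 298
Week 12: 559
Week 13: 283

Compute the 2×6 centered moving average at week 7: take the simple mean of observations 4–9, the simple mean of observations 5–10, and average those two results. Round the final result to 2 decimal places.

641.25

Sum over 4–9: 935 + 657 + 537 + 456 + 567 + 727 = 3879
Sum over 5–10: 657 + 537 + 456 + 567 + 727 + 872 = 3816
CMA at t=7 = (3879 + 3816) / (2·6) = 7695 / 12 = 641.25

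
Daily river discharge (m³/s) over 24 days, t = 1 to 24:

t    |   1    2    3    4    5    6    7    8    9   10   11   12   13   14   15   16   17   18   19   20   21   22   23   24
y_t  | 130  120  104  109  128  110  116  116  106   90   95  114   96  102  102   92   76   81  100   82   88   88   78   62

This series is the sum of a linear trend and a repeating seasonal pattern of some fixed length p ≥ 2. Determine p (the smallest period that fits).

First differences y_{t+1} − y_t: -10, -16, 5, 19, -18, 6, 0, -10, -16, 5, 19, -18, 6, 0, -10, -16, …
The difference pattern repeats every 7 terms and not for any smaller step, so p = 7.

7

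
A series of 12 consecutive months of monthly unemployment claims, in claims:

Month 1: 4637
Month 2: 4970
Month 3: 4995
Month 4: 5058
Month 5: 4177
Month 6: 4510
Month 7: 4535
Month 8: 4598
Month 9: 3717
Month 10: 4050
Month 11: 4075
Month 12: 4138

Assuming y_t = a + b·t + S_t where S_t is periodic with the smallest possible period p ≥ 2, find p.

4

First differences y_{t+1} − y_t: 333, 25, 63, -881, 333, 25, 63, -881, 333, 25, …
The difference pattern repeats every 4 terms and not for any smaller step, so p = 4.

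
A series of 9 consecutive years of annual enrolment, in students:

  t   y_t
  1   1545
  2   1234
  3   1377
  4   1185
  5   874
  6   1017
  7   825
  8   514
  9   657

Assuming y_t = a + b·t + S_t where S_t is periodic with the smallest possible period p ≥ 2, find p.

First differences y_{t+1} − y_t: -311, 143, -192, -311, 143, -192, -311, 143, …
The difference pattern repeats every 3 terms and not for any smaller step, so p = 3.

3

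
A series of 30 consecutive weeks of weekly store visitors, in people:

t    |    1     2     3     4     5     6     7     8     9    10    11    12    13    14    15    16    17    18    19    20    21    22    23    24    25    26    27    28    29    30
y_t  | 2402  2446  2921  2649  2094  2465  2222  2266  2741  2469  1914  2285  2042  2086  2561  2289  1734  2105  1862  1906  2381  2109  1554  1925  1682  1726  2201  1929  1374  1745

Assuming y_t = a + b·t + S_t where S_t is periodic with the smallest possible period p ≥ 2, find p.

First differences y_{t+1} − y_t: 44, 475, -272, -555, 371, -243, 44, 475, -272, -555, 371, -243, 44, 475, …
The difference pattern repeats every 6 terms and not for any smaller step, so p = 6.

6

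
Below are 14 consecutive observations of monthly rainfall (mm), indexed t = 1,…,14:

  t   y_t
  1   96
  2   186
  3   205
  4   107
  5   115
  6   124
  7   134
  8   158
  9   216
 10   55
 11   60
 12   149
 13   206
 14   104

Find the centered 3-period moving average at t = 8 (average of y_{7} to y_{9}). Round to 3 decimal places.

169.333

Sum of periods 7–9: 134 + 158 + 216 = 508
Divide by 3: 508 / 3 = 169.333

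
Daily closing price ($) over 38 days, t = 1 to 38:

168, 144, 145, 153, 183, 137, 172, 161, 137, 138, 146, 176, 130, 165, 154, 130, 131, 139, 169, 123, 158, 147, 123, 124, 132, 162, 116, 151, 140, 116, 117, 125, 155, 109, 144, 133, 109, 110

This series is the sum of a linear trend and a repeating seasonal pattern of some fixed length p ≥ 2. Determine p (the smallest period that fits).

7

First differences y_{t+1} − y_t: -24, 1, 8, 30, -46, 35, -11, -24, 1, 8, 30, -46, 35, -11, -24, 1, …
The difference pattern repeats every 7 terms and not for any smaller step, so p = 7.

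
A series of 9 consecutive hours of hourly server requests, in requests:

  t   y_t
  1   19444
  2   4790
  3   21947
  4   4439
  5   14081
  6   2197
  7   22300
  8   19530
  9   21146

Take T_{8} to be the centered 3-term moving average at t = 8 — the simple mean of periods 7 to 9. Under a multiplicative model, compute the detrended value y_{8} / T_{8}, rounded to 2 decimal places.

0.93

Trend T_8 = (22300 + 19530 + 21146) / 3 = 62976/3 = 20992.0000
Ratio to trend: 19530 / 20992.0000 = 0.93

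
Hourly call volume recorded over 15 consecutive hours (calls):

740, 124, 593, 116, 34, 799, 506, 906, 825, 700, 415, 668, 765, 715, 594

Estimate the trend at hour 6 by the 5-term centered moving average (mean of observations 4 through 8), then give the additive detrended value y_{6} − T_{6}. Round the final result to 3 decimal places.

326.800

Trend T_6 = (116 + 34 + 799 + 506 + 906) / 5 = 2361/5 = 472.20000
Detrended value: 799 − 472.20000 = 326.800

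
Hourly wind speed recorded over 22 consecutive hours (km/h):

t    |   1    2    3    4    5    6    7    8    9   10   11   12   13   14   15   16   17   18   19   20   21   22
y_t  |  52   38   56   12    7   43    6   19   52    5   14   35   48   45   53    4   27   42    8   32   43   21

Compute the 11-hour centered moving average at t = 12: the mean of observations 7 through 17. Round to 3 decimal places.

28.000

Sum of periods 7–17: 6 + 19 + 52 + 5 + 14 + 35 + 48 + 45 + 53 + 4 + 27 = 308
Divide by 11: 308 / 11 = 28.000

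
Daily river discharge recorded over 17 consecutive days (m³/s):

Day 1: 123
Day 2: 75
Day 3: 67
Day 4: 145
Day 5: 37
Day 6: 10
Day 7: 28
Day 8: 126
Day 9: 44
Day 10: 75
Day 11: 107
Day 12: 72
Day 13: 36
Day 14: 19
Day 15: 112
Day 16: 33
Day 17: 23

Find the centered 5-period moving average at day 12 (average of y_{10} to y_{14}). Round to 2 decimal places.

Sum of periods 10–14: 75 + 107 + 72 + 36 + 19 = 309
Divide by 5: 309 / 5 = 61.80

61.80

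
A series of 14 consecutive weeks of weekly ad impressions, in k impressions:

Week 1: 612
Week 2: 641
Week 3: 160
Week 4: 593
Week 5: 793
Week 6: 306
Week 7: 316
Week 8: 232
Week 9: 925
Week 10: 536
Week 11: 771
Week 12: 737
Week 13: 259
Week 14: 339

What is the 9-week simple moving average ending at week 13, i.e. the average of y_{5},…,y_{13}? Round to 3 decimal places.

541.667

Sum of periods 5–13: 793 + 306 + 316 + 232 + 925 + 536 + 771 + 737 + 259 = 4875
Divide by 9: 4875 / 9 = 541.667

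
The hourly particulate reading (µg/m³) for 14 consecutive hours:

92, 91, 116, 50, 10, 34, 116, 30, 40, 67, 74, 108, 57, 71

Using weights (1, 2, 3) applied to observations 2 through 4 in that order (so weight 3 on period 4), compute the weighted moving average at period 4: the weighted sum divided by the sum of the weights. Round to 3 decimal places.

Weighted sum: 1·91 + 2·116 + 3·50 = 91 + 232 + 150 = 473
Weight total: 1 + 2 + 3 = 6
WMA = 473 / 6 = 78.833

78.833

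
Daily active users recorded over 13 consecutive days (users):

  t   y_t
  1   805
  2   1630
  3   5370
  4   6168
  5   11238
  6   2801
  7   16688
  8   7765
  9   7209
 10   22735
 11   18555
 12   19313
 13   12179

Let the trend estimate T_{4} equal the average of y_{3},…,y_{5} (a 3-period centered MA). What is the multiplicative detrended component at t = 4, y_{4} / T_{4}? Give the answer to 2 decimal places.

0.81

Trend T_4 = (5370 + 6168 + 11238) / 3 = 22776/3 = 7592.0000
Ratio to trend: 6168 / 7592.0000 = 0.81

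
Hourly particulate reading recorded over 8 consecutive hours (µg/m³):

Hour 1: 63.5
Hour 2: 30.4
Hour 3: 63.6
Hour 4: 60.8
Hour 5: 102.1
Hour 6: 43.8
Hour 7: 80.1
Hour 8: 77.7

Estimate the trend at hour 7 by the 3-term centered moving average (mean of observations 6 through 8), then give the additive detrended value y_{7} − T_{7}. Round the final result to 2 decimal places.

12.90

Trend T_7 = (43.8 + 80.1 + 77.7) / 3 = 201.6/3 = 67.2000
Detrended value: 80.1 − 67.2000 = 12.90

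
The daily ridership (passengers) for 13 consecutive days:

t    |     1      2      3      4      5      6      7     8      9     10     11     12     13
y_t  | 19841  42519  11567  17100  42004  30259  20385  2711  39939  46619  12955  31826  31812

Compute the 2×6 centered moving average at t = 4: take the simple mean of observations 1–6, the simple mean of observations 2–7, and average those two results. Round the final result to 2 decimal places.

27260.33

Sum over 1–6: 19841 + 42519 + 11567 + 17100 + 42004 + 30259 = 163290
Sum over 2–7: 42519 + 11567 + 17100 + 42004 + 30259 + 20385 = 163834
CMA at t=4 = (163290 + 163834) / (2·6) = 327124 / 12 = 27260.33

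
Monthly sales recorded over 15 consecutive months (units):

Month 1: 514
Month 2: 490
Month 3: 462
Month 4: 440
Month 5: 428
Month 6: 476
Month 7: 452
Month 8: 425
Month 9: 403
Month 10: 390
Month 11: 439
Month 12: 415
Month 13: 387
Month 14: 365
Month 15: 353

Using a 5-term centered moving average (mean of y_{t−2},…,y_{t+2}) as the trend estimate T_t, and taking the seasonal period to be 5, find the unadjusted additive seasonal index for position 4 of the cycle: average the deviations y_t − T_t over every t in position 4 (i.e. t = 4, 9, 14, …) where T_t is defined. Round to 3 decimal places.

Season position 4 occurs at t = 4, 9 (where T_t is defined).
t=4: T_4 = 459.20000; y_4 − T_4 = 440 − 459.20000 = -19.20000
t=9: T_9 = 421.80000; y_9 − T_9 = 403 − 421.80000 = -18.80000
Mean deviation: (-19.20000 + -18.80000) / 2 = -19.000

-19.000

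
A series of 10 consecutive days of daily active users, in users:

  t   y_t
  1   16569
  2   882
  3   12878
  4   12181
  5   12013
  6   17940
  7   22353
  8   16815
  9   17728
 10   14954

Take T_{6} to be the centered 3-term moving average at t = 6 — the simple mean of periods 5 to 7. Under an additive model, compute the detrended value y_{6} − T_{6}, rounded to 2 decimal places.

504.67

Trend T_6 = (12013 + 17940 + 22353) / 3 = 52306/3 = 17435.3333
Detrended value: 17940 − 17435.3333 = 504.67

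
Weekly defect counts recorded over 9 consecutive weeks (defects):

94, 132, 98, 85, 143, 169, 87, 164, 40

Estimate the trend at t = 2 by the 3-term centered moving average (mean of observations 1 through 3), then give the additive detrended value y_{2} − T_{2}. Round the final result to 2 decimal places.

24.00

Trend T_2 = (94 + 132 + 98) / 3 = 324/3 = 108.0000
Detrended value: 132 − 108.0000 = 24.00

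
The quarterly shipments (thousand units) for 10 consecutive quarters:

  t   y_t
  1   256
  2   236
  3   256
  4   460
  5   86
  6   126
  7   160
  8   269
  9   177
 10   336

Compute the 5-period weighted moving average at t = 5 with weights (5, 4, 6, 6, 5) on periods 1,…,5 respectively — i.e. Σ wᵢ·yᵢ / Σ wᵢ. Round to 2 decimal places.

267.31

Weighted sum: 5·256 + 4·236 + 6·256 + 6·460 + 5·86 = 1280 + 944 + 1536 + 2760 + 430 = 6950
Weight total: 5 + 4 + 6 + 6 + 5 = 26
WMA = 6950 / 26 = 267.31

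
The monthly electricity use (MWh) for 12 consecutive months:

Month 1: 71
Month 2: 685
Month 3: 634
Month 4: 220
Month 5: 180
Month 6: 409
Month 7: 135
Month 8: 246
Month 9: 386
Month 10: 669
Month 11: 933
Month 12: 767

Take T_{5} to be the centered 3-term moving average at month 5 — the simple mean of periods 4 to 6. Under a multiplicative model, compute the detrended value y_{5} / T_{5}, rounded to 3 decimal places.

0.667

Trend T_5 = (220 + 180 + 409) / 3 = 809/3 = 269.66667
Ratio to trend: 180 / 269.66667 = 0.667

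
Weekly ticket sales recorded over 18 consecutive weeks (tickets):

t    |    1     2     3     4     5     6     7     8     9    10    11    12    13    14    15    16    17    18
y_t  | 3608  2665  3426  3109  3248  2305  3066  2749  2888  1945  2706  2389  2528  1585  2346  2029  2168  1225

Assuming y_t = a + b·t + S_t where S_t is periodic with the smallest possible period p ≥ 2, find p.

4

First differences y_{t+1} − y_t: -943, 761, -317, 139, -943, 761, -317, 139, -943, 761, …
The difference pattern repeats every 4 terms and not for any smaller step, so p = 4.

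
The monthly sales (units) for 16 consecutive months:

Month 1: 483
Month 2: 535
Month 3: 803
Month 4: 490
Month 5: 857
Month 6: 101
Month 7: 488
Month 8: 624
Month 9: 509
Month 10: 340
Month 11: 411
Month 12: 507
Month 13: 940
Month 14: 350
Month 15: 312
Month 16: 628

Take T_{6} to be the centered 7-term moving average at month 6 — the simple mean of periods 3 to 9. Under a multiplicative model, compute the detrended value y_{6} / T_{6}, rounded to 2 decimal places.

Trend T_6 = (803 + 490 + 857 + 101 + 488 + 624 + 509) / 7 = 3872/7 = 553.1429
Ratio to trend: 101 / 553.1429 = 0.18

0.18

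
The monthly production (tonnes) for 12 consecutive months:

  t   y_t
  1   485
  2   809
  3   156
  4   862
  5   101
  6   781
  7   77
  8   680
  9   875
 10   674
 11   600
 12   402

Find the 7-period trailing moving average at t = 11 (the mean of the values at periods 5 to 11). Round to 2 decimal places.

Sum of periods 5–11: 101 + 781 + 77 + 680 + 875 + 674 + 600 = 3788
Divide by 7: 3788 / 7 = 541.14

541.14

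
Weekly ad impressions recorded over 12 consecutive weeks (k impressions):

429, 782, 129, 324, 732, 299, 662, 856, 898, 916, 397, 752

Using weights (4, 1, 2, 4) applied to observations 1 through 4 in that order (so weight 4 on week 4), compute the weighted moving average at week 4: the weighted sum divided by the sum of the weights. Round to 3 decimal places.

Weighted sum: 4·429 + 1·782 + 2·129 + 4·324 = 1716 + 782 + 258 + 1296 = 4052
Weight total: 4 + 1 + 2 + 4 = 11
WMA = 4052 / 11 = 368.364

368.364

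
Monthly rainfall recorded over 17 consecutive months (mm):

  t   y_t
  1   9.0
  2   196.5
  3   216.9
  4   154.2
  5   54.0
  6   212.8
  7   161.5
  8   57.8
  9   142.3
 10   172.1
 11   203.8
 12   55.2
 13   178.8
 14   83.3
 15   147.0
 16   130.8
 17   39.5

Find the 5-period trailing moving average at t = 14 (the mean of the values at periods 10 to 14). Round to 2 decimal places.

138.64

Sum of periods 10–14: 172.1 + 203.8 + 55.2 + 178.8 + 83.3 = 693.2
Divide by 5: 693.2 / 5 = 138.64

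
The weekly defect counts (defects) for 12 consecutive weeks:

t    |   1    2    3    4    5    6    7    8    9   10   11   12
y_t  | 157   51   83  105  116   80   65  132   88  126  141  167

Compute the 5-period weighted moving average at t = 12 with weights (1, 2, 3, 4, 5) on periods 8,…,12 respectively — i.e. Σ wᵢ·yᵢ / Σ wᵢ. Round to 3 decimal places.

139.000

Weighted sum: 1·132 + 2·88 + 3·126 + 4·141 + 5·167 = 132 + 176 + 378 + 564 + 835 = 2085
Weight total: 1 + 2 + 3 + 4 + 5 = 15
WMA = 2085 / 15 = 139.000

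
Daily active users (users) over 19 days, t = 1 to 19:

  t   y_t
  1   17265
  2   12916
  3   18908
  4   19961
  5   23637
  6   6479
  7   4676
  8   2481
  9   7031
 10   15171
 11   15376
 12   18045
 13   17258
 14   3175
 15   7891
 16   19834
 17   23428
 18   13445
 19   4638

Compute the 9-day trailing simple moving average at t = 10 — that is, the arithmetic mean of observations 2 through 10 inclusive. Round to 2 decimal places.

12362.22

Sum of periods 2–10: 12916 + 18908 + 19961 + 23637 + 6479 + 4676 + 2481 + 7031 + 15171 = 111260
Divide by 9: 111260 / 9 = 12362.22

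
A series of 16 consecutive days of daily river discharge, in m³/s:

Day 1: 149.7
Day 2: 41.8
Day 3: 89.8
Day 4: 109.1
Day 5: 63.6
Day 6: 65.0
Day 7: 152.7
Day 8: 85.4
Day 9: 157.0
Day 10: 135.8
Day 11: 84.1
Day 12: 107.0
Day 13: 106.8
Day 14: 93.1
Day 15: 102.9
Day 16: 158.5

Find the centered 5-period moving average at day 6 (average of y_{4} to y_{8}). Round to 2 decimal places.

95.16

Sum of periods 4–8: 109.1 + 63.6 + 65.0 + 152.7 + 85.4 = 475.8
Divide by 5: 475.8 / 5 = 95.16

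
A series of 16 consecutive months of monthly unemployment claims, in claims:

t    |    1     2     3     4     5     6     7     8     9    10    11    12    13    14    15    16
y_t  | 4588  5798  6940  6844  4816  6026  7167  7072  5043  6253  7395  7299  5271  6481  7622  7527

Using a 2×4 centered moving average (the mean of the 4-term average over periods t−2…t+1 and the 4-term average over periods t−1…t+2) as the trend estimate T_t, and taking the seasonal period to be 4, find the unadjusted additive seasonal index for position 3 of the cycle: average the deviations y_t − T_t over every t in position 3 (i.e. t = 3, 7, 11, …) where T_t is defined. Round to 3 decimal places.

868.792

Season position 3 occurs at t = 3, 7, 11 (where T_t is defined).
t=3: T_3 = 6071.00000; y_3 − T_3 = 6940 − 6071.00000 = 869.00000
t=7: T_7 = 6298.62500; y_7 − T_7 = 7167 − 6298.62500 = 868.37500
t=11: T_11 = 6526.00000; y_11 − T_11 = 7395 − 6526.00000 = 869.00000
Mean deviation: (869.00000 + 868.37500 + 869.00000) / 3 = 868.792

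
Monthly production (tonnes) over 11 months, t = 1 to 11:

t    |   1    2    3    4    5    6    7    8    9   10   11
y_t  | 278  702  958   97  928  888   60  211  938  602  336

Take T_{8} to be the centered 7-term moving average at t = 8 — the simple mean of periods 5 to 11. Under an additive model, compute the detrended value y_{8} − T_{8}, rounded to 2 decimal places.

-355.14

Trend T_8 = (928 + 888 + 60 + 211 + 938 + 602 + 336) / 7 = 3963/7 = 566.1429
Detrended value: 211 − 566.1429 = -355.14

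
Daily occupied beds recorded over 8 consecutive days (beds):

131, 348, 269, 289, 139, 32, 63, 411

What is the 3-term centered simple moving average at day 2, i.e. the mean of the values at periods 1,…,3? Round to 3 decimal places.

249.333

Sum of periods 1–3: 131 + 348 + 269 = 748
Divide by 3: 748 / 3 = 249.333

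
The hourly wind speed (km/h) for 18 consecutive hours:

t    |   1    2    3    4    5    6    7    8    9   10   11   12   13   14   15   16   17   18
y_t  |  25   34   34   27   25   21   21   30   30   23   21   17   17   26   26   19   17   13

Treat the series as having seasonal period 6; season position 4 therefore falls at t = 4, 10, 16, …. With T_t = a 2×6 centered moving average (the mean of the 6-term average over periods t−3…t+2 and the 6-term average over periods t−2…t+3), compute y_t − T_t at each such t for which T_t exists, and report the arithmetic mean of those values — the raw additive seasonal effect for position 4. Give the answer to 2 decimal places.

-0.33

Season position 4 occurs at t = 4, 10 (where T_t is defined).
t=4: T_4 = 27.3333; y_4 − T_4 = 27 − 27.3333 = -0.3333
t=10: T_10 = 23.3333; y_10 − T_10 = 23 − 23.3333 = -0.3333
Mean deviation: (-0.3333 + -0.3333) / 2 = -0.33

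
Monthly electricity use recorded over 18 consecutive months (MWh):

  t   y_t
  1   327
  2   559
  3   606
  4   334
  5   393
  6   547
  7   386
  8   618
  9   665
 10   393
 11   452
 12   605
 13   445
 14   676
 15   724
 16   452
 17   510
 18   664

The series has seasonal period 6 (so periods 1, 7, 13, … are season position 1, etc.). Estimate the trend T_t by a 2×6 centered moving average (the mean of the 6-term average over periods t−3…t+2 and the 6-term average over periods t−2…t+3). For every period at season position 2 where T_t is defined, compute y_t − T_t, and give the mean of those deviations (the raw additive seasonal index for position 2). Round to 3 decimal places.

112.458

Season position 2 occurs at t = 8, 14 (where T_t is defined).
t=8: T_8 = 505.25000; y_8 − T_8 = 618 − 505.25000 = 112.75000
t=14: T_14 = 563.83333; y_14 − T_14 = 676 − 563.83333 = 112.16667
Mean deviation: (112.75000 + 112.16667) / 2 = 112.458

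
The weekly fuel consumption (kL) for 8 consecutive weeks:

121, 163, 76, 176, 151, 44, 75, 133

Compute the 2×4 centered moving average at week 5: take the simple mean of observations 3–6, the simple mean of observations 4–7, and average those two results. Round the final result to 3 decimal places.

111.625

Sum over 3–6: 76 + 176 + 151 + 44 = 447
Sum over 4–7: 176 + 151 + 44 + 75 = 446
CMA at t=5 = (447 + 446) / (2·4) = 893 / 8 = 111.625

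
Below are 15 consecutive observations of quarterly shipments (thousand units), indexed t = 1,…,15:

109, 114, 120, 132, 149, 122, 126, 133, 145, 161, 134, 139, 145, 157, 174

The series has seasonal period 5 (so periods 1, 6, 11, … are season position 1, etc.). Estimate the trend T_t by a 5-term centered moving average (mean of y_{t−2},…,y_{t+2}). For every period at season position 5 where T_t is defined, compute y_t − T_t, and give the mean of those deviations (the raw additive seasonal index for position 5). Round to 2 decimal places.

18.90

Season position 5 occurs at t = 5, 10 (where T_t is defined).
t=5: T_5 = 129.8000; y_5 − T_5 = 149 − 129.8000 = 19.2000
t=10: T_10 = 142.4000; y_10 − T_10 = 161 − 142.4000 = 18.6000
Mean deviation: (19.2000 + 18.6000) / 2 = 18.90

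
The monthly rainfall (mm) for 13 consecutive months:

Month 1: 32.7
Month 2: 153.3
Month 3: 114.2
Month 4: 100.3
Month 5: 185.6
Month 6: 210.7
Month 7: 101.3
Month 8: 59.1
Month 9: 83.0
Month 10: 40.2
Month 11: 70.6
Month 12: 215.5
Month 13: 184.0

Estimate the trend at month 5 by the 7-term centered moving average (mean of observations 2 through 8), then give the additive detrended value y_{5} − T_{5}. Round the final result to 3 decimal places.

Trend T_5 = (153.3 + 114.2 + 100.3 + 185.6 + 210.7 + 101.3 + 59.1) / 7 = 924.5/7 = 132.07143
Detrended value: 185.6 − 132.07143 = 53.529

53.529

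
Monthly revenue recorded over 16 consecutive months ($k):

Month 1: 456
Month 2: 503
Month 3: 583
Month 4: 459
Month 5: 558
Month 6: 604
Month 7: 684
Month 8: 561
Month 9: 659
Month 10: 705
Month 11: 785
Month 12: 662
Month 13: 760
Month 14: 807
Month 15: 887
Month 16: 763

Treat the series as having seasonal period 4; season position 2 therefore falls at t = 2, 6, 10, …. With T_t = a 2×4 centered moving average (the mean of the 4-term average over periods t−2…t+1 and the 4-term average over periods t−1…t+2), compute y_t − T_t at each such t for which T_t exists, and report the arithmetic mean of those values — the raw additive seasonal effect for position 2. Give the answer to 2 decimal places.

15.08

Season position 2 occurs at t = 6, 10, 14 (where T_t is defined).
t=6: T_6 = 589.0000; y_6 − T_6 = 604 − 589.0000 = 15.0000
t=10: T_10 = 690.1250; y_10 − T_10 = 705 − 690.1250 = 14.8750
t=14: T_14 = 791.6250; y_14 − T_14 = 807 − 791.6250 = 15.3750
Mean deviation: (15.0000 + 14.8750 + 15.3750) / 3 = 15.08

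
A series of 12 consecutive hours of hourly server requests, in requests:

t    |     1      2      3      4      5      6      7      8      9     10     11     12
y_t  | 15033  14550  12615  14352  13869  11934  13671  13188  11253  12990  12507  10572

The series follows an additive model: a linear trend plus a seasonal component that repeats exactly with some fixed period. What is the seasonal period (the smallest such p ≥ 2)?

First differences y_{t+1} − y_t: -483, -1935, 1737, -483, -1935, 1737, -483, -1935, …
The difference pattern repeats every 3 terms and not for any smaller step, so p = 3.

3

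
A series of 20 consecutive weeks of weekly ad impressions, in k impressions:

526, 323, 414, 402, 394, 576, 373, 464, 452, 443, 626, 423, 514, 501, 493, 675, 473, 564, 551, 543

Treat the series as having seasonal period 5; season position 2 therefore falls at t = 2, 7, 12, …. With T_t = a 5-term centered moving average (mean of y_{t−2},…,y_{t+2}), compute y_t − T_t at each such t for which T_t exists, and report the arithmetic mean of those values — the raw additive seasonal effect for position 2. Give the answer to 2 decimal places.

-78.47

Season position 2 occurs at t = 7, 12, 17 (where T_t is defined).
t=7: T_7 = 451.8000; y_7 − T_7 = 373 − 451.8000 = -78.8000
t=12: T_12 = 501.4000; y_12 − T_12 = 423 − 501.4000 = -78.4000
t=17: T_17 = 551.2000; y_17 − T_17 = 473 − 551.2000 = -78.2000
Mean deviation: (-78.8000 + -78.4000 + -78.2000) / 3 = -78.47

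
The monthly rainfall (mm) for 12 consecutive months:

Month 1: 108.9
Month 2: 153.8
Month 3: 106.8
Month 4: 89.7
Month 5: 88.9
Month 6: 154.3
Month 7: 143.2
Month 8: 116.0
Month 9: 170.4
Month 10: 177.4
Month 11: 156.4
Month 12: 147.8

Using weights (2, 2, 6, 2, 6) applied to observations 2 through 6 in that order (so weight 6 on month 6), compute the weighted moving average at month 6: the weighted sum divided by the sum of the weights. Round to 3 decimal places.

120.167

Weighted sum: 2·153.8 + 2·106.8 + 6·89.7 + 2·88.9 + 6·154.3 = 307.6 + 213.6 + 538.2 + 177.8 + 925.8 = 2163.0
Weight total: 2 + 2 + 6 + 2 + 6 = 18
WMA = 2163.0 / 18 = 120.167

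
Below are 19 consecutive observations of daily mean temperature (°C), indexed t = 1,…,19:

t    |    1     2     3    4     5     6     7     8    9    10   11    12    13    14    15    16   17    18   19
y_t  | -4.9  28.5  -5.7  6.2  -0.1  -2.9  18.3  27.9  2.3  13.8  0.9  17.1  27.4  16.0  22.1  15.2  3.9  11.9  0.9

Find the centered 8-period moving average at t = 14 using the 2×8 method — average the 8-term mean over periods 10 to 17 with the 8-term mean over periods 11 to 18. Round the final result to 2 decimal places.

14.43

Sum over 10–17: 13.8 + 0.9 + 17.1 + 27.4 + 16.0 + 22.1 + 15.2 + 3.9 = 116.4
Sum over 11–18: 0.9 + 17.1 + 27.4 + 16.0 + 22.1 + 15.2 + 3.9 + 11.9 = 114.5
CMA at t=14 = (116.4 + 114.5) / (2·8) = 230.9 / 16 = 14.43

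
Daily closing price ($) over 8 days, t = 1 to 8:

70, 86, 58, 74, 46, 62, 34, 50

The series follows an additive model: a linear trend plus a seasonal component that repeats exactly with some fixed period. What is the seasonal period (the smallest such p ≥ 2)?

2

First differences y_{t+1} − y_t: 16, -28, 16, -28, 16, -28, …
The difference pattern repeats every 2 terms and not for any smaller step, so p = 2.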